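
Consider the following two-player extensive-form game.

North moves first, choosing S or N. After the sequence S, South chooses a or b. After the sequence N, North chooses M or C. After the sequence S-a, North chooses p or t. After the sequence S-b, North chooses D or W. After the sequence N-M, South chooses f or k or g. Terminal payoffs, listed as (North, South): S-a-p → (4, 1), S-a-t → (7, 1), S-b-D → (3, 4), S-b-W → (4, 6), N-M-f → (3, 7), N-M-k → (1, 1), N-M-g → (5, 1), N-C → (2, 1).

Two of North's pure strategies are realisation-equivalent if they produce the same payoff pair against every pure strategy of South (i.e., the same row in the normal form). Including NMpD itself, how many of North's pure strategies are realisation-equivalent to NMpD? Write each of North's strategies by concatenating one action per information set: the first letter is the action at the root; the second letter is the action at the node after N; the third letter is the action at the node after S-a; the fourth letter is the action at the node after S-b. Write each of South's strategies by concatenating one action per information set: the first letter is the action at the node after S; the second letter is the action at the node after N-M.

Row for NMpD (columns af, ak, ag, bf, bk, bg): (3,7) (1,1) (5,1) (3,7) (1,1) (5,1).
Under NMpD, North's choice at the node after S-a and at the node after S-b can never be reached regardless of what South does, so varying those choices leaves every outcome unchanged.
Holding the reachable choices fixed and varying the unreachable ones freely already gives 2 × 2 = 4 equivalent strategies.
No other strategy reproduces this row, so those 4 are the full class: NMpD, NMpW, NMtD, NMtW.

4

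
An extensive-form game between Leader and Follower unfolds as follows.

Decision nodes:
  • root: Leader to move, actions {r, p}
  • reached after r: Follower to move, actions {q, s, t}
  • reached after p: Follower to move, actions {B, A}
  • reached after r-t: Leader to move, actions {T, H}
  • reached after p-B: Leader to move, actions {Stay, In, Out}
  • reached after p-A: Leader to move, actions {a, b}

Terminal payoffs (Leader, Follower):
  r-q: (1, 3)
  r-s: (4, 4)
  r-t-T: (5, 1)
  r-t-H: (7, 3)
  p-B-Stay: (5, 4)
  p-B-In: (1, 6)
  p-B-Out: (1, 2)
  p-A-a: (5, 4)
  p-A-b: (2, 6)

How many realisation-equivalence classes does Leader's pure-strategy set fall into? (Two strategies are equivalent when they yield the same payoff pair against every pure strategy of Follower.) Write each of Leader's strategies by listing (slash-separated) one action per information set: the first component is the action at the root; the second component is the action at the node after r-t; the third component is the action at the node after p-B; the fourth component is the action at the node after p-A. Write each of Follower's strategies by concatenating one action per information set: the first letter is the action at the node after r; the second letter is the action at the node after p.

8

Leader has 24 pure strategies: r/T/Stay/a, r/T/Stay/b, r/T/In/a, r/T/In/b, r/T/Out/a, r/T/Out/b, r/H/Stay/a, r/H/Stay/b, r/H/In/a, r/H/In/b, r/H/Out/a, r/H/Out/b, p/T/Stay/a, p/T/Stay/b, p/T/In/a, p/T/In/b, p/T/Out/a, p/T/Out/b, p/H/Stay/a, p/H/Stay/b, p/H/In/a, p/H/In/b, p/H/Out/a, p/H/Out/b. Columns: qB, qA, sB, sA, tB, tA.
{r/T/Stay/a, r/T/Stay/b, r/T/In/a, r/T/In/b, r/T/Out/a, r/T/Out/b} → row (1,3) (1,3) (4,4) (4,4) (5,1) (5,1)
{r/H/Stay/a, r/H/Stay/b, r/H/In/a, r/H/In/b, r/H/Out/a, r/H/Out/b} → row (1,3) (1,3) (4,4) (4,4) (7,3) (7,3)
{p/T/Stay/a, p/H/Stay/a} → row (5,4) (5,4) (5,4) (5,4) (5,4) (5,4)
{p/T/Stay/b, p/H/Stay/b} → row (5,4) (2,6) (5,4) (2,6) (5,4) (2,6)
{p/T/In/a, p/H/In/a} → row (1,6) (5,4) (1,6) (5,4) (1,6) (5,4)
{p/T/In/b, p/H/In/b} → row (1,6) (2,6) (1,6) (2,6) (1,6) (2,6)
{p/T/Out/a, p/H/Out/a} → row (1,2) (5,4) (1,2) (5,4) (1,2) (5,4)
{p/T/Out/b, p/H/Out/b} → row (1,2) (2,6) (1,2) (2,6) (1,2) (2,6)
That's 8 distinct rows out of 24 strategies.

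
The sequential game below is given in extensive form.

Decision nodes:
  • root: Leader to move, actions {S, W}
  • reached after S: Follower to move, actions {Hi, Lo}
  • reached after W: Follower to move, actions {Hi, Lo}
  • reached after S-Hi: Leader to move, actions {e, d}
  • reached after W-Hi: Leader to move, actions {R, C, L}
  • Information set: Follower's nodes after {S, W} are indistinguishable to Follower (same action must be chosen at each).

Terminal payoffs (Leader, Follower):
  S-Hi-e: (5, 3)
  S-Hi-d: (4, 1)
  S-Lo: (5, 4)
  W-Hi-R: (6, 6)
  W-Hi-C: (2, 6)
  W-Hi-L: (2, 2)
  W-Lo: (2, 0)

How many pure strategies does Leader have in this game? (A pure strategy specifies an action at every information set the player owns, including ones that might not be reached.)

Leader owns the root with actions {S, W} — two choices.
Leader owns the node after S-Hi with actions {e, d} — two choices.
Leader owns the node after W-Hi with actions {R, C, L} — three choices.
A pure strategy fixes one action at each information set independently, so the count is the product 2 × 2 × 3 = 12.

12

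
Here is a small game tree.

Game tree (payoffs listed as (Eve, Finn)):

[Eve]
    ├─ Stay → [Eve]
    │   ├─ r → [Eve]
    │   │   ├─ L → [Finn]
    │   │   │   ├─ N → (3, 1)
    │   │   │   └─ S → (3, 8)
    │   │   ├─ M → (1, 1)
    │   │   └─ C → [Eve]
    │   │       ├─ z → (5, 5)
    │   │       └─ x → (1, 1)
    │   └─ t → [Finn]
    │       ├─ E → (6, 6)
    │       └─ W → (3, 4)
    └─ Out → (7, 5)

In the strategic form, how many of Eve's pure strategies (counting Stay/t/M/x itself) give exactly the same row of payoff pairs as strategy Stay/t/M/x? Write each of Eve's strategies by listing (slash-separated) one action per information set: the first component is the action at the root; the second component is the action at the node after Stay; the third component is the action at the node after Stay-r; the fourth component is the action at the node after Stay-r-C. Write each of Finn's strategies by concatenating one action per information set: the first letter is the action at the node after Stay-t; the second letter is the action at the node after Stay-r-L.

6

Row for Stay/t/M/x (columns EN, ES, WN, WS): (6,6) (6,6) (3,4) (3,4).
Under Stay/t/M/x, Eve's choice at the node after Stay-r and at the node after Stay-r-C can never be reached regardless of what Finn does, so varying those choices leaves every outcome unchanged.
Holding the reachable choices fixed and varying the unreachable ones freely already gives 3 × 2 = 6 equivalent strategies.
No other strategy reproduces this row, so those 6 are the full class: Stay/t/L/z, Stay/t/L/x, Stay/t/M/z, Stay/t/M/x, Stay/t/C/z, Stay/t/C/x.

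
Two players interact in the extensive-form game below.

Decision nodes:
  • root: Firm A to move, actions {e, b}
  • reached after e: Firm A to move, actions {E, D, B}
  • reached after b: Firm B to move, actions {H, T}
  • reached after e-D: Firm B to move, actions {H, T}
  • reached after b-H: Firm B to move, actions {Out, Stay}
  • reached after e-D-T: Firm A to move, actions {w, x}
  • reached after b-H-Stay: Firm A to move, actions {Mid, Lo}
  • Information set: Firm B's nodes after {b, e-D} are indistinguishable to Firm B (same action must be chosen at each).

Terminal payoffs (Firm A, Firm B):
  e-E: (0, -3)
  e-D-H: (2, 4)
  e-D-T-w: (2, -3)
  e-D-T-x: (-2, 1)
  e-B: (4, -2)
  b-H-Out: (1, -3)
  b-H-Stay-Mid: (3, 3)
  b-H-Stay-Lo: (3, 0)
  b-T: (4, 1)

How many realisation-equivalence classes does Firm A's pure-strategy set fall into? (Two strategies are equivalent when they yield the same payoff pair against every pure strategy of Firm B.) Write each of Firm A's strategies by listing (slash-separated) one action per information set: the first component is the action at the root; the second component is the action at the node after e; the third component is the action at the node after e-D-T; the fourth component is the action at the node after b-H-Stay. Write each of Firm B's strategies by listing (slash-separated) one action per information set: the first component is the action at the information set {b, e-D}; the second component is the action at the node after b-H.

Firm A has 24 pure strategies: e/E/w/Mid, e/E/w/Lo, e/E/x/Mid, e/E/x/Lo, e/D/w/Mid, e/D/w/Lo, e/D/x/Mid, e/D/x/Lo, e/B/w/Mid, e/B/w/Lo, e/B/x/Mid, e/B/x/Lo, b/E/w/Mid, b/E/w/Lo, b/E/x/Mid, b/E/x/Lo, b/D/w/Mid, b/D/w/Lo, b/D/x/Mid, b/D/x/Lo, b/B/w/Mid, b/B/w/Lo, b/B/x/Mid, b/B/x/Lo. Columns: H/Out, H/Stay, T/Out, T/Stay.
{e/E/w/Mid, e/E/w/Lo, e/E/x/Mid, e/E/x/Lo} → row (0,-3) (0,-3) (0,-3) (0,-3)
{e/D/w/Mid, e/D/w/Lo} → row (2,4) (2,4) (2,-3) (2,-3)
{e/D/x/Mid, e/D/x/Lo} → row (2,4) (2,4) (-2,1) (-2,1)
{e/B/w/Mid, e/B/w/Lo, e/B/x/Mid, e/B/x/Lo} → row (4,-2) (4,-2) (4,-2) (4,-2)
{b/E/w/Mid, b/E/x/Mid, b/D/w/Mid, b/D/x/Mid, b/B/w/Mid, b/B/x/Mid} → row (1,-3) (3,3) (4,1) (4,1)
{b/E/w/Lo, b/E/x/Lo, b/D/w/Lo, b/D/x/Lo, b/B/w/Lo, b/B/x/Lo} → row (1,-3) (3,0) (4,1) (4,1)
That's 6 distinct rows out of 24 strategies.

6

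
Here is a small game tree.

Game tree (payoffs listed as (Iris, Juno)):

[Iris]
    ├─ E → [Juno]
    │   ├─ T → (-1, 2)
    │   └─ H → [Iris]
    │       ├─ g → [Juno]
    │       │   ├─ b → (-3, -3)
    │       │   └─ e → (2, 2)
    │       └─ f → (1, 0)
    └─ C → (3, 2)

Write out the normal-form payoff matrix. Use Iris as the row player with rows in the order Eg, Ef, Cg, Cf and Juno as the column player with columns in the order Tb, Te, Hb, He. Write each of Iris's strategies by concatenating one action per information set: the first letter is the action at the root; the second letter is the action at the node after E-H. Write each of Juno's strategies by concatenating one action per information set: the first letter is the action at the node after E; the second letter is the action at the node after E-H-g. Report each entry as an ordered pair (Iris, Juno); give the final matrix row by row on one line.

Eg: (-1,2) (-1,2) (-3,-3) (2,2) | Ef: (-1,2) (-1,2) (1,0) (1,0) | Cg: (3,2) (3,2) (3,2) (3,2) | Cf: (3,2) (3,2) (3,2) (3,2)

           Tb       Te       Hb       He
  Eg   (-1,2)   (-1,2)  (-3,-3)    (2,2)
  Ef   (-1,2)   (-1,2)    (1,0)    (1,0)
  Cg    (3,2)    (3,2)    (3,2)    (3,2)
  Cf    (3,2)    (3,2)    (3,2)    (3,2)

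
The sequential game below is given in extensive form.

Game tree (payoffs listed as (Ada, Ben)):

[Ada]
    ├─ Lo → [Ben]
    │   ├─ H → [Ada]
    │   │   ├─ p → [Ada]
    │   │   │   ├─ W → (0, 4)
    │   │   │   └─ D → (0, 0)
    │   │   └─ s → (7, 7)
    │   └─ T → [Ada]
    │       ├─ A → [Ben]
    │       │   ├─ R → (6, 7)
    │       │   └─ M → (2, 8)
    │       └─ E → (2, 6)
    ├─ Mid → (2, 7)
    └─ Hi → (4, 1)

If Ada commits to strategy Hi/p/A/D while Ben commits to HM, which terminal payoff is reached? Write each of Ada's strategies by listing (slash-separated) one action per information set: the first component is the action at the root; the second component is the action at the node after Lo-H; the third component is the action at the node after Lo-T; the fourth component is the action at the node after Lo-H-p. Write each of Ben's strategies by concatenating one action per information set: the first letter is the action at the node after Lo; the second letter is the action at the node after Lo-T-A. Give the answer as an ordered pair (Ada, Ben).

(4, 1)

Trace the play path from the root:
  Ada plays Hi
→ terminal payoff (4, 1).
(Ada's choice at the node after Lo-H is never reached on this path, so it doesn't affect the outcome.)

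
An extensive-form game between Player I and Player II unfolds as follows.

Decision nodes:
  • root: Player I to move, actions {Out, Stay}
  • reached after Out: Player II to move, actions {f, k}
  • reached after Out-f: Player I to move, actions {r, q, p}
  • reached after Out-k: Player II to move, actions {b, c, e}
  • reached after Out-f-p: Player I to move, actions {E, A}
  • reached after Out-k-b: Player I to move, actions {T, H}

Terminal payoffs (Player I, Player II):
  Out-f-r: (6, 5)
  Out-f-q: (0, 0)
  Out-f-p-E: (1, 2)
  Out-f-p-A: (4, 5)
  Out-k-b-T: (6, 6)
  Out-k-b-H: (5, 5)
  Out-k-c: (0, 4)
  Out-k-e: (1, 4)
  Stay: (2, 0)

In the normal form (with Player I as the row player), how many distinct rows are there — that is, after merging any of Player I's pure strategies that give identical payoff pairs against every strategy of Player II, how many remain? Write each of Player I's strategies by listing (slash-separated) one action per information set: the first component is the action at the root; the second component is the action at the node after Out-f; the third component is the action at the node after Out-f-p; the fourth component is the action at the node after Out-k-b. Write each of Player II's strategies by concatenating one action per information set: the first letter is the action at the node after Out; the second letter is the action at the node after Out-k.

9

Player I has 24 pure strategies: Out/r/E/T, Out/r/E/H, Out/r/A/T, Out/r/A/H, Out/q/E/T, Out/q/E/H, Out/q/A/T, Out/q/A/H, Out/p/E/T, Out/p/E/H, Out/p/A/T, Out/p/A/H, Stay/r/E/T, Stay/r/E/H, Stay/r/A/T, Stay/r/A/H, Stay/q/E/T, Stay/q/E/H, Stay/q/A/T, Stay/q/A/H, Stay/p/E/T, Stay/p/E/H, Stay/p/A/T, Stay/p/A/H. Columns: fb, fc, fe, kb, kc, ke.
{Out/r/E/T, Out/r/A/T} → row (6,5) (6,5) (6,5) (6,6) (0,4) (1,4)
{Out/r/E/H, Out/r/A/H} → row (6,5) (6,5) (6,5) (5,5) (0,4) (1,4)
{Out/q/E/T, Out/q/A/T} → row (0,0) (0,0) (0,0) (6,6) (0,4) (1,4)
{Out/q/E/H, Out/q/A/H} → row (0,0) (0,0) (0,0) (5,5) (0,4) (1,4)
{Out/p/E/T} → row (1,2) (1,2) (1,2) (6,6) (0,4) (1,4)
{Out/p/E/H} → row (1,2) (1,2) (1,2) (5,5) (0,4) (1,4)
{Out/p/A/T} → row (4,5) (4,5) (4,5) (6,6) (0,4) (1,4)
{Out/p/A/H} → row (4,5) (4,5) (4,5) (5,5) (0,4) (1,4)
{Stay/r/E/T, Stay/r/E/H, Stay/r/A/T, Stay/r/A/H, Stay/q/E/T, Stay/q/E/H, Stay/q/A/T, Stay/q/A/H, Stay/p/E/T, Stay/p/E/H, Stay/p/A/T, Stay/p/A/H} → row (2,0) (2,0) (2,0) (2,0) (2,0) (2,0)
That's 9 distinct rows out of 24 strategies.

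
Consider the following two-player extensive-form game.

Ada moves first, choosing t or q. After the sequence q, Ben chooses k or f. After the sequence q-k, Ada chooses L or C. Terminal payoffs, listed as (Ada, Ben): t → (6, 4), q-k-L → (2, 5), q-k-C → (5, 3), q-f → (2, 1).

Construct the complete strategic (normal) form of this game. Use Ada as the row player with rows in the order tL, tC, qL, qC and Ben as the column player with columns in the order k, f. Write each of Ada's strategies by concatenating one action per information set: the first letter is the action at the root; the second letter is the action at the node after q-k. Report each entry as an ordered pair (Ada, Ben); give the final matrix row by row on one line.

tL: (6,4) (6,4) | tC: (6,4) (6,4) | qL: (2,5) (2,1) | qC: (5,3) (2,1)

            k        f
  tL    (6,4)    (6,4)
  tC    (6,4)    (6,4)
  qL    (2,5)    (2,1)
  qC    (5,3)    (2,1)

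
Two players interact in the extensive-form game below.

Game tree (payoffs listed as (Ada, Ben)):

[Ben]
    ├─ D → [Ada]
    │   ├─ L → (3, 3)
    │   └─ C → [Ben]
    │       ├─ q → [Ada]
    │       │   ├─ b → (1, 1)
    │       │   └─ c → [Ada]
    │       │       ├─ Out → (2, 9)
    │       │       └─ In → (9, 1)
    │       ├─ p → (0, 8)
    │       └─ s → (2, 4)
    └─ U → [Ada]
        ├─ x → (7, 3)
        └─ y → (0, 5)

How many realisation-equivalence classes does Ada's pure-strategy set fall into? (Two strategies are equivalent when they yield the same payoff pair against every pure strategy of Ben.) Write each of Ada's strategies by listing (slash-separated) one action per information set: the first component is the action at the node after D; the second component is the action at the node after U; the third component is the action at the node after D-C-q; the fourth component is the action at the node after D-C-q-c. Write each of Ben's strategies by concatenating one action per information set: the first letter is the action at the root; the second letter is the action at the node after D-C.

8

Ada has 16 pure strategies: L/x/b/Out, L/x/b/In, L/x/c/Out, L/x/c/In, L/y/b/Out, L/y/b/In, L/y/c/Out, L/y/c/In, C/x/b/Out, C/x/b/In, C/x/c/Out, C/x/c/In, C/y/b/Out, C/y/b/In, C/y/c/Out, C/y/c/In. Columns: Dq, Dp, Ds, Uq, Up, Us.
{L/x/b/Out, L/x/b/In, L/x/c/Out, L/x/c/In} → row (3,3) (3,3) (3,3) (7,3) (7,3) (7,3)
{L/y/b/Out, L/y/b/In, L/y/c/Out, L/y/c/In} → row (3,3) (3,3) (3,3) (0,5) (0,5) (0,5)
{C/x/b/Out, C/x/b/In} → row (1,1) (0,8) (2,4) (7,3) (7,3) (7,3)
{C/x/c/Out} → row (2,9) (0,8) (2,4) (7,3) (7,3) (7,3)
{C/x/c/In} → row (9,1) (0,8) (2,4) (7,3) (7,3) (7,3)
{C/y/b/Out, C/y/b/In} → row (1,1) (0,8) (2,4) (0,5) (0,5) (0,5)
{C/y/c/Out} → row (2,9) (0,8) (2,4) (0,5) (0,5) (0,5)
{C/y/c/In} → row (9,1) (0,8) (2,4) (0,5) (0,5) (0,5)
That's 8 distinct rows out of 16 strategies.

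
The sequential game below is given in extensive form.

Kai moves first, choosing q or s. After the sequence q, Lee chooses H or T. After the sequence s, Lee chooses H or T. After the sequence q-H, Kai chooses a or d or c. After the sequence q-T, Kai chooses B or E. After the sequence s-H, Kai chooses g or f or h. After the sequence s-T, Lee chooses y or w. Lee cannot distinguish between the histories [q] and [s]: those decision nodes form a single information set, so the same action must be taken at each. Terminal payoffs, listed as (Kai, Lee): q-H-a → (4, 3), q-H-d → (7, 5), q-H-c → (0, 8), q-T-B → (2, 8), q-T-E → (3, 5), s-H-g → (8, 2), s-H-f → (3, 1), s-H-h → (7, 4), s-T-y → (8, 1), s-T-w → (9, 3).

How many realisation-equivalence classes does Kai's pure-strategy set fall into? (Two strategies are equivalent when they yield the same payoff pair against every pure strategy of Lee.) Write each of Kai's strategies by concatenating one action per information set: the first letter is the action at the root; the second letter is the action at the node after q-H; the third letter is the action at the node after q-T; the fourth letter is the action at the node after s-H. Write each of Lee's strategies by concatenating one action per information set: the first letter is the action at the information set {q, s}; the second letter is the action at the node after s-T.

9

Kai has 36 pure strategies: qaBg, qaBf, qaBh, qaEg, qaEf, qaEh, qdBg, qdBf, qdBh, qdEg, qdEf, qdEh, qcBg, qcBf, qcBh, qcEg, qcEf, qcEh, saBg, saBf, saBh, saEg, saEf, saEh, sdBg, sdBf, sdBh, sdEg, sdEf, sdEh, scBg, scBf, scBh, scEg, scEf, scEh. Columns: Hy, Hw, Ty, Tw.
{qaBg, qaBf, qaBh} → row (4,3) (4,3) (2,8) (2,8)
{qaEg, qaEf, qaEh} → row (4,3) (4,3) (3,5) (3,5)
{qdBg, qdBf, qdBh} → row (7,5) (7,5) (2,8) (2,8)
{qdEg, qdEf, qdEh} → row (7,5) (7,5) (3,5) (3,5)
{qcBg, qcBf, qcBh} → row (0,8) (0,8) (2,8) (2,8)
{qcEg, qcEf, qcEh} → row (0,8) (0,8) (3,5) (3,5)
{saBg, saEg, sdBg, sdEg, scBg, scEg} → row (8,2) (8,2) (8,1) (9,3)
{saBf, saEf, sdBf, sdEf, scBf, scEf} → row (3,1) (3,1) (8,1) (9,3)
{saBh, saEh, sdBh, sdEh, scBh, scEh} → row (7,4) (7,4) (8,1) (9,3)
That's 9 distinct rows out of 36 strategies.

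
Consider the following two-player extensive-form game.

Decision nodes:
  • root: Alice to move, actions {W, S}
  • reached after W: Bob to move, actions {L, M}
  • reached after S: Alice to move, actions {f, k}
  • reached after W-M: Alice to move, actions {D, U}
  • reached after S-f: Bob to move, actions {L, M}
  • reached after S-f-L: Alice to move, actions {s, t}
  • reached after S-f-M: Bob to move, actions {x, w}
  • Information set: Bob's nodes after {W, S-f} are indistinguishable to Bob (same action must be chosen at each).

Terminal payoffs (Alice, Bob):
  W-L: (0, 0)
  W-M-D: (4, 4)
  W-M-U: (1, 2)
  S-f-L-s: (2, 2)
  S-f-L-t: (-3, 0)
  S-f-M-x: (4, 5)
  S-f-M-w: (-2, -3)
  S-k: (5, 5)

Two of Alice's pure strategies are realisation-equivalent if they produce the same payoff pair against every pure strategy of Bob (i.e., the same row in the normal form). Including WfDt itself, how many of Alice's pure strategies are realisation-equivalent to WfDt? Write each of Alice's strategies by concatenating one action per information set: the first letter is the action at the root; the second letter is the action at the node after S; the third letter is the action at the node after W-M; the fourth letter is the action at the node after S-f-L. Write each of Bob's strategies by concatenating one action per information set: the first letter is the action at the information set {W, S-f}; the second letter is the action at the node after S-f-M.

4

Row for WfDt (columns Lx, Lw, Mx, Mw): (0,0) (0,0) (4,4) (4,4).
Under WfDt, Alice's choice at the node after S and at the node after S-f-L can never be reached regardless of what Bob does, so varying those choices leaves every outcome unchanged.
Holding the reachable choices fixed and varying the unreachable ones freely already gives 2 × 2 = 4 equivalent strategies.
No other strategy reproduces this row, so those 4 are the full class: WfDs, WfDt, WkDs, WkDt.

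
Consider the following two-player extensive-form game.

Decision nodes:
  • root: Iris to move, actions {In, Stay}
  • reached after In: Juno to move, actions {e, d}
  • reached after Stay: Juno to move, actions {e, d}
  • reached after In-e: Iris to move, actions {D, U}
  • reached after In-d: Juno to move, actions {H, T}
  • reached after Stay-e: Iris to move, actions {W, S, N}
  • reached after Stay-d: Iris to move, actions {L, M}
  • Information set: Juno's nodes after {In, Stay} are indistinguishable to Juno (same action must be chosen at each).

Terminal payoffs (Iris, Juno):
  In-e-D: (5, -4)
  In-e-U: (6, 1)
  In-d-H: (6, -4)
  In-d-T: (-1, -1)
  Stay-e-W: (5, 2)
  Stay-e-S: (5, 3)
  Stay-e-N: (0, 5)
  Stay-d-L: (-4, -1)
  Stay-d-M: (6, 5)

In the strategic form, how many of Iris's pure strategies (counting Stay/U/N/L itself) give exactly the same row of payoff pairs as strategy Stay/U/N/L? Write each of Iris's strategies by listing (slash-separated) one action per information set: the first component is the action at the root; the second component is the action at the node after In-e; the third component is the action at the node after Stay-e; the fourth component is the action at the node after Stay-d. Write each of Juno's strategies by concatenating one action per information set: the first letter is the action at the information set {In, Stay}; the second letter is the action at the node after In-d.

2

Row for Stay/U/N/L (columns eH, eT, dH, dT): (0,5) (0,5) (-4,-1) (-4,-1).
Under Stay/U/N/L, Iris's choice at the node after In-e can never be reached regardless of what Juno does, so varying those choices leaves every outcome unchanged.
Holding the reachable choices fixed and varying the unreachable one freely already gives 2 equivalent strategies.
No other strategy reproduces this row, so those 2 are the full class: Stay/D/N/L, Stay/U/N/L.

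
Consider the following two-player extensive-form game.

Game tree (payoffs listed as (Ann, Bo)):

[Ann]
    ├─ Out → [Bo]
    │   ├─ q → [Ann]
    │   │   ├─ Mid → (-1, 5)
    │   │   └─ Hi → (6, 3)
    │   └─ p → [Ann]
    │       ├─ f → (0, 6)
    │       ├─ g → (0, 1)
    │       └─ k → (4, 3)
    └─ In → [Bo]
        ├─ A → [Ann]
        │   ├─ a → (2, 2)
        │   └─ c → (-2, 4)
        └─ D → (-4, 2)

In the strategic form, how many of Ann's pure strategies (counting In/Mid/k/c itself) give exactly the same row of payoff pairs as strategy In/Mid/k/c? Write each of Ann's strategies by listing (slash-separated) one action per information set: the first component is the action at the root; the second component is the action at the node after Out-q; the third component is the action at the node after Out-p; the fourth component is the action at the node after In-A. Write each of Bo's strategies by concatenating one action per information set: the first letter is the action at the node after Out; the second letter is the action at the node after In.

Row for In/Mid/k/c (columns qA, qD, pA, pD): (-2,4) (-4,2) (-2,4) (-4,2).
Under In/Mid/k/c, Ann's choice at the node after Out-q and at the node after Out-p can never be reached regardless of what Bo does, so varying those choices leaves every outcome unchanged.
Holding the reachable choices fixed and varying the unreachable ones freely already gives 2 × 3 = 6 equivalent strategies.
No other strategy reproduces this row, so those 6 are the full class: In/Mid/f/c, In/Mid/g/c, In/Mid/k/c, In/Hi/f/c, In/Hi/g/c, In/Hi/k/c.

6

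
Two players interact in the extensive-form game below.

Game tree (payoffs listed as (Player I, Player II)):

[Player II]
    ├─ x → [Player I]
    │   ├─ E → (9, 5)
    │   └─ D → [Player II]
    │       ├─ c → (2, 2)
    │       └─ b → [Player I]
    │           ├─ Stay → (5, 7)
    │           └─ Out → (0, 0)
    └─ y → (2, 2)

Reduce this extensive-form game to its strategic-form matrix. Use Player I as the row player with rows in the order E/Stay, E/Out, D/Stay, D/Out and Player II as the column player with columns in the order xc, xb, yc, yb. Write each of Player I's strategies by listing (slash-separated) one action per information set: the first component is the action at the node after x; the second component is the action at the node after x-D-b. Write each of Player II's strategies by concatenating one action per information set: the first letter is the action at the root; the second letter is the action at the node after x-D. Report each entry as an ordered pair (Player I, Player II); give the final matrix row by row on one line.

E/Stay: (9,5) (9,5) (2,2) (2,2) | E/Out: (9,5) (9,5) (2,2) (2,2) | D/Stay: (2,2) (5,7) (2,2) (2,2) | D/Out: (2,2) (0,0) (2,2) (2,2)

Row E/Stay: xc→(9,5), xb→(9,5), yc→(2,2), yb→(2,2)
Row E/Out: xc→(9,5), xb→(9,5), yc→(2,2), yb→(2,2)
Row D/Stay: xc→(2,2), xb→(5,7), yc→(2,2), yb→(2,2)
Row D/Out: xc→(2,2), xb→(0,0), yc→(2,2), yb→(2,2)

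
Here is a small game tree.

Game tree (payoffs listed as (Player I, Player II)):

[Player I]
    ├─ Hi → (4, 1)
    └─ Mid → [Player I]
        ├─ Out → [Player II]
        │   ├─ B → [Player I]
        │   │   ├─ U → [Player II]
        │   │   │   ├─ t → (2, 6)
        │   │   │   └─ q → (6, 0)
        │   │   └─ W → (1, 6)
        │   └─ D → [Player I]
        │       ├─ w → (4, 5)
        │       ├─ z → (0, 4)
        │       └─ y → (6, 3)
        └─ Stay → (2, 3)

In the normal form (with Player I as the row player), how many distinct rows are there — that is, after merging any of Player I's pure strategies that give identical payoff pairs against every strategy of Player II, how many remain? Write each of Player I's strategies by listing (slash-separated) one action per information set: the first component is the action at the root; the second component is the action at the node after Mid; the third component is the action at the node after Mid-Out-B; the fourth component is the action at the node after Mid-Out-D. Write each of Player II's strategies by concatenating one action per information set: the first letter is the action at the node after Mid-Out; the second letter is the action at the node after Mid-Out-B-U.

Player I has 24 pure strategies: Hi/Out/U/w, Hi/Out/U/z, Hi/Out/U/y, Hi/Out/W/w, Hi/Out/W/z, Hi/Out/W/y, Hi/Stay/U/w, Hi/Stay/U/z, Hi/Stay/U/y, Hi/Stay/W/w, Hi/Stay/W/z, Hi/Stay/W/y, Mid/Out/U/w, Mid/Out/U/z, Mid/Out/U/y, Mid/Out/W/w, Mid/Out/W/z, Mid/Out/W/y, Mid/Stay/U/w, Mid/Stay/U/z, Mid/Stay/U/y, Mid/Stay/W/w, Mid/Stay/W/z, Mid/Stay/W/y. Columns: Bt, Bq, Dt, Dq.
{Hi/Out/U/w, Hi/Out/U/z, Hi/Out/U/y, Hi/Out/W/w, Hi/Out/W/z, Hi/Out/W/y, Hi/Stay/U/w, Hi/Stay/U/z, Hi/Stay/U/y, Hi/Stay/W/w, Hi/Stay/W/z, Hi/Stay/W/y} → row (4,1) (4,1) (4,1) (4,1)
{Mid/Out/U/w} → row (2,6) (6,0) (4,5) (4,5)
{Mid/Out/U/z} → row (2,6) (6,0) (0,4) (0,4)
{Mid/Out/U/y} → row (2,6) (6,0) (6,3) (6,3)
{Mid/Out/W/w} → row (1,6) (1,6) (4,5) (4,5)
{Mid/Out/W/z} → row (1,6) (1,6) (0,4) (0,4)
{Mid/Out/W/y} → row (1,6) (1,6) (6,3) (6,3)
{Mid/Stay/U/w, Mid/Stay/U/z, Mid/Stay/U/y, Mid/Stay/W/w, Mid/Stay/W/z, Mid/Stay/W/y} → row (2,3) (2,3) (2,3) (2,3)
That's 8 distinct rows out of 24 strategies.

8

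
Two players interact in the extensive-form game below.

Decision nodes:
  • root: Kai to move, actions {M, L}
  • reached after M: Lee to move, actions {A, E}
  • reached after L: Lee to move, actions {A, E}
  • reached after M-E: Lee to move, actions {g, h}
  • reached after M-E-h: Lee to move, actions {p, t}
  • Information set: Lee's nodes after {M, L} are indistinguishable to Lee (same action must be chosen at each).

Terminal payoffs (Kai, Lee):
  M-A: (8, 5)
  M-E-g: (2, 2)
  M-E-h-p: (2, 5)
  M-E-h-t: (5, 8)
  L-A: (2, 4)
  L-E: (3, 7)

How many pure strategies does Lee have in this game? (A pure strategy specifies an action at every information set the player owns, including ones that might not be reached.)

Lee owns the information set {M, L} with actions {A, E} — two choices.
Lee owns the node after M-E with actions {g, h} — two choices.
Lee owns the node after M-E-h with actions {p, t} — two choices.
A pure strategy fixes one action at each information set independently, so the count is the product 2 × 2 × 2 = 8.

8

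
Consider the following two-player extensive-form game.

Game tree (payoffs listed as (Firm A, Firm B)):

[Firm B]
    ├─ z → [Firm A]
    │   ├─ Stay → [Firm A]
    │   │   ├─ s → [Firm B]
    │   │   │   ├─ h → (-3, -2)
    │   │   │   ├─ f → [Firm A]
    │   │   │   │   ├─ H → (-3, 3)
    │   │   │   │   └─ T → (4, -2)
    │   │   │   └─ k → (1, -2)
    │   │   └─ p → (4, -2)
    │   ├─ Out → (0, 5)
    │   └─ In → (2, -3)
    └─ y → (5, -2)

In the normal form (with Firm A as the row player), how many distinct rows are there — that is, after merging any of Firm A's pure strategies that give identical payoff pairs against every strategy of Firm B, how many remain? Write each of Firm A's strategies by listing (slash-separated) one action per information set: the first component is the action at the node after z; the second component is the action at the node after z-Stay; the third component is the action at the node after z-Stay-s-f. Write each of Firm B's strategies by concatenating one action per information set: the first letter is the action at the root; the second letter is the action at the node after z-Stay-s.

5

Firm A has 12 pure strategies: Stay/s/H, Stay/s/T, Stay/p/H, Stay/p/T, Out/s/H, Out/s/T, Out/p/H, Out/p/T, In/s/H, In/s/T, In/p/H, In/p/T. Columns: zh, zf, zk, yh, yf, yk.
{Stay/s/H} → row (-3,-2) (-3,3) (1,-2) (5,-2) (5,-2) (5,-2)
{Stay/s/T} → row (-3,-2) (4,-2) (1,-2) (5,-2) (5,-2) (5,-2)
{Stay/p/H, Stay/p/T} → row (4,-2) (4,-2) (4,-2) (5,-2) (5,-2) (5,-2)
{Out/s/H, Out/s/T, Out/p/H, Out/p/T} → row (0,5) (0,5) (0,5) (5,-2) (5,-2) (5,-2)
{In/s/H, In/s/T, In/p/H, In/p/T} → row (2,-3) (2,-3) (2,-3) (5,-2) (5,-2) (5,-2)
That's 5 distinct rows out of 12 strategies.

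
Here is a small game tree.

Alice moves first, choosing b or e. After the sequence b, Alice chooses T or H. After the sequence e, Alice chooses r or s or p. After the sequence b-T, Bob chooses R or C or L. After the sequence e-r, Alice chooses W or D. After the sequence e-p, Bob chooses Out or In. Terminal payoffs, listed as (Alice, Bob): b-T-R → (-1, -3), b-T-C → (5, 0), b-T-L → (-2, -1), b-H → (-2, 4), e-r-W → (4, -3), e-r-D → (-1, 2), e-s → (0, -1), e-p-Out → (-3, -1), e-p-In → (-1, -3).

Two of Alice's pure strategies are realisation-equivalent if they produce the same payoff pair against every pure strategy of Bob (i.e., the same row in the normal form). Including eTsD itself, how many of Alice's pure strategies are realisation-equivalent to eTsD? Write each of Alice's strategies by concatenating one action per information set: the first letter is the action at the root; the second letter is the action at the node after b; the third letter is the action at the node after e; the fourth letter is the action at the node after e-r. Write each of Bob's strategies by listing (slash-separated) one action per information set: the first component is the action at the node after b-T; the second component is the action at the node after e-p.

4

Row for eTsD (columns R/Out, R/In, C/Out, C/In, L/Out, L/In): (0,-1) (0,-1) (0,-1) (0,-1) (0,-1) (0,-1).
Under eTsD, Alice's choice at the node after b and at the node after e-r can never be reached regardless of what Bob does, so varying those choices leaves every outcome unchanged.
Holding the reachable choices fixed and varying the unreachable ones freely already gives 2 × 2 = 4 equivalent strategies.
No other strategy reproduces this row, so those 4 are the full class: eTsW, eTsD, eHsW, eHsD.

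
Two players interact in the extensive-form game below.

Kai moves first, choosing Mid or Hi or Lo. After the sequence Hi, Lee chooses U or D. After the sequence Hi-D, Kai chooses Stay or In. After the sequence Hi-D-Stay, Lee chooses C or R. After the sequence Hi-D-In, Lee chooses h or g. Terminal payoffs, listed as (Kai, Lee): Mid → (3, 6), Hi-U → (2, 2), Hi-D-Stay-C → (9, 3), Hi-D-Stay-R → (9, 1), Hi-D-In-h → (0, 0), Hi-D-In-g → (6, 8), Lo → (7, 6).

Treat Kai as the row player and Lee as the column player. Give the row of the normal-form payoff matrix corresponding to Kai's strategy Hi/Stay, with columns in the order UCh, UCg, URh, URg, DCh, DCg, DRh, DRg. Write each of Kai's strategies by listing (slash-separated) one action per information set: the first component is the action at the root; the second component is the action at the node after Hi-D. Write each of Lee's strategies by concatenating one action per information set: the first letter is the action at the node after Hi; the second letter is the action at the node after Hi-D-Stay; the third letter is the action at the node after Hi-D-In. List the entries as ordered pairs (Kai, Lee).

vs UCh: Kai plays Hi → Lee plays U at [Hi] → (2, 2)
vs UCg: Kai plays Hi → Lee plays U at [Hi] → (2, 2)
vs URh: Kai plays Hi → Lee plays U at [Hi] → (2, 2)
vs URg: Kai plays Hi → Lee plays U at [Hi] → (2, 2)
vs DCh: Kai plays Hi → Lee plays D at [Hi] → Kai plays Stay at [Hi-D] → Lee plays C at [Hi-D-Stay] → (9, 3)
vs DCg: Kai plays Hi → Lee plays D at [Hi] → Kai plays Stay at [Hi-D] → Lee plays C at [Hi-D-Stay] → (9, 3)
vs DRh: Kai plays Hi → Lee plays D at [Hi] → Kai plays Stay at [Hi-D] → Lee plays R at [Hi-D-Stay] → (9, 1)
vs DRg: Kai plays Hi → Lee plays D at [Hi] → Kai plays Stay at [Hi-D] → Lee plays R at [Hi-D-Stay] → (9, 1)

(2,2) (2,2) (2,2) (2,2) (9,3) (9,3) (9,1) (9,1)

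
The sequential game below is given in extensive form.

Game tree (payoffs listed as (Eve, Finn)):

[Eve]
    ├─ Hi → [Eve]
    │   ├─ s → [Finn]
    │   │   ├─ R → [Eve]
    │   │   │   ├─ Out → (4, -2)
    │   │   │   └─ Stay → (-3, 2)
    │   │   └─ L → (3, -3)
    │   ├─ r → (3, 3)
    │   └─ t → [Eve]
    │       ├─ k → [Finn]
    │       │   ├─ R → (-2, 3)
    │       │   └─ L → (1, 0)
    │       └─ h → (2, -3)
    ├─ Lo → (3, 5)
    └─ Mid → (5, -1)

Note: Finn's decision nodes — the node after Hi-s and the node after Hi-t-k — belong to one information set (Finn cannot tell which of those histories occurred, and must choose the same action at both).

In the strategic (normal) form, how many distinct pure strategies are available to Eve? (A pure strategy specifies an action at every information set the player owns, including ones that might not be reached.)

Eve owns the root with actions {Hi, Lo, Mid} — three choices.
Eve owns the node after Hi with actions {s, r, t} — three choices.
Eve owns the node after Hi-t with actions {k, h} — two choices.
Eve owns the node after Hi-s-R with actions {Out, Stay} — two choices.
A pure strategy fixes one action at each information set independently, so the count is the product 3 × 3 × 2 × 2 = 36.
(For reference, Finn has 2 pure strategies, giving a 36×2 normal-form matrix.)

36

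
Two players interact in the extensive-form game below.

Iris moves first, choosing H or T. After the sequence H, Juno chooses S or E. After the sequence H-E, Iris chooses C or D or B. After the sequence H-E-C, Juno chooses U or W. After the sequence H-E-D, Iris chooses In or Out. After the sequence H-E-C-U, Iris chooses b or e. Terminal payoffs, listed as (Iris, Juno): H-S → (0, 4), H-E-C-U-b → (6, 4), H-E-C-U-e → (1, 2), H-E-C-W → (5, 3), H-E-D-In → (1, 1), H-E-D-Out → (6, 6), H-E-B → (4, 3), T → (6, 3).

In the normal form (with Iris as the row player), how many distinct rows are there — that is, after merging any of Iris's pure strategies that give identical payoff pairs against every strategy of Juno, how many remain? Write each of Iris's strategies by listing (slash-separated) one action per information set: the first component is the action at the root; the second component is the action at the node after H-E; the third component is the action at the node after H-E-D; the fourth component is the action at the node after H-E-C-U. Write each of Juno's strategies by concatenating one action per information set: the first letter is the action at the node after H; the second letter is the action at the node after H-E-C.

6

Iris has 24 pure strategies: H/C/In/b, H/C/In/e, H/C/Out/b, H/C/Out/e, H/D/In/b, H/D/In/e, H/D/Out/b, H/D/Out/e, H/B/In/b, H/B/In/e, H/B/Out/b, H/B/Out/e, T/C/In/b, T/C/In/e, T/C/Out/b, T/C/Out/e, T/D/In/b, T/D/In/e, T/D/Out/b, T/D/Out/e, T/B/In/b, T/B/In/e, T/B/Out/b, T/B/Out/e. Columns: SU, SW, EU, EW.
{H/C/In/b, H/C/Out/b} → row (0,4) (0,4) (6,4) (5,3)
{H/C/In/e, H/C/Out/e} → row (0,4) (0,4) (1,2) (5,3)
{H/D/In/b, H/D/In/e} → row (0,4) (0,4) (1,1) (1,1)
{H/D/Out/b, H/D/Out/e} → row (0,4) (0,4) (6,6) (6,6)
{H/B/In/b, H/B/In/e, H/B/Out/b, H/B/Out/e} → row (0,4) (0,4) (4,3) (4,3)
{T/C/In/b, T/C/In/e, T/C/Out/b, T/C/Out/e, T/D/In/b, T/D/In/e, T/D/Out/b, T/D/Out/e, T/B/In/b, T/B/In/e, T/B/Out/b, T/B/Out/e} → row (6,3) (6,3) (6,3) (6,3)
That's 6 distinct rows out of 24 strategies.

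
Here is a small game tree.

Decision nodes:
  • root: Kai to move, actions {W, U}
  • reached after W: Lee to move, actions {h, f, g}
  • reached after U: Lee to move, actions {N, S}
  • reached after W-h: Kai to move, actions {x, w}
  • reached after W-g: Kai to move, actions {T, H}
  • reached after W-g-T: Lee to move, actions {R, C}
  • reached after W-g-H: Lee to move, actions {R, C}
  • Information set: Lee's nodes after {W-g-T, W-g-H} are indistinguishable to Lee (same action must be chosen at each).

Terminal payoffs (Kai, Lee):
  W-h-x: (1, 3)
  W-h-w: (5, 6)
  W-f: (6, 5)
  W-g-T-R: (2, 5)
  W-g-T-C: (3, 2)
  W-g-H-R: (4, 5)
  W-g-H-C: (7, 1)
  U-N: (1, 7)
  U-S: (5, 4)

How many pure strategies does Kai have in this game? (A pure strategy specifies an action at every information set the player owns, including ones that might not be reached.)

Kai owns the root with actions {W, U} — two choices.
Kai owns the node after W-h with actions {x, w} — two choices.
Kai owns the node after W-g with actions {T, H} — two choices.
A pure strategy fixes one action at each information set independently, so the count is the product 2 × 2 × 2 = 8.

8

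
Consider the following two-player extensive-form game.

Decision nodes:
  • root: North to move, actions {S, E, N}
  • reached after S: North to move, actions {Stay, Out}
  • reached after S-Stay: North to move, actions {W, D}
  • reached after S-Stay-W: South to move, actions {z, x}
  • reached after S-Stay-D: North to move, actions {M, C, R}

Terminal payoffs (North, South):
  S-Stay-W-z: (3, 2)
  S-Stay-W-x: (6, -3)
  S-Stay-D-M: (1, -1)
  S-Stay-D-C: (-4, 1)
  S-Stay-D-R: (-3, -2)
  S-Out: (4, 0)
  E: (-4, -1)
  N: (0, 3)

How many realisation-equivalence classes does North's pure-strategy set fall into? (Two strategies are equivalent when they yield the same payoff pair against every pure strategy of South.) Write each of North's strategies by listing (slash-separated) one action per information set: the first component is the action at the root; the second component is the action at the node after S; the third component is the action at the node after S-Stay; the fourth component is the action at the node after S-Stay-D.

North has 36 pure strategies: S/Stay/W/M, S/Stay/W/C, S/Stay/W/R, S/Stay/D/M, S/Stay/D/C, S/Stay/D/R, S/Out/W/M, S/Out/W/C, S/Out/W/R, S/Out/D/M, S/Out/D/C, S/Out/D/R, E/Stay/W/M, E/Stay/W/C, E/Stay/W/R, E/Stay/D/M, E/Stay/D/C, E/Stay/D/R, E/Out/W/M, E/Out/W/C, E/Out/W/R, E/Out/D/M, E/Out/D/C, E/Out/D/R, N/Stay/W/M, N/Stay/W/C, N/Stay/W/R, N/Stay/D/M, N/Stay/D/C, N/Stay/D/R, N/Out/W/M, N/Out/W/C, N/Out/W/R, N/Out/D/M, N/Out/D/C, N/Out/D/R. Columns: z, x.
{S/Stay/W/M, S/Stay/W/C, S/Stay/W/R} → row (3,2) (6,-3)
{S/Stay/D/M} → row (1,-1) (1,-1)
{S/Stay/D/C} → row (-4,1) (-4,1)
{S/Stay/D/R} → row (-3,-2) (-3,-2)
{S/Out/W/M, S/Out/W/C, S/Out/W/R, S/Out/D/M, S/Out/D/C, S/Out/D/R} → row (4,0) (4,0)
{E/Stay/W/M, E/Stay/W/C, E/Stay/W/R, E/Stay/D/M, E/Stay/D/C, E/Stay/D/R, E/Out/W/M, E/Out/W/C, E/Out/W/R, E/Out/D/M, E/Out/D/C, E/Out/D/R} → row (-4,-1) (-4,-1)
{N/Stay/W/M, N/Stay/W/C, N/Stay/W/R, N/Stay/D/M, N/Stay/D/C, N/Stay/D/R, N/Out/W/M, N/Out/W/C, N/Out/W/R, N/Out/D/M, N/Out/D/C, N/Out/D/R} → row (0,3) (0,3)
That's 7 distinct rows out of 36 strategies.

7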